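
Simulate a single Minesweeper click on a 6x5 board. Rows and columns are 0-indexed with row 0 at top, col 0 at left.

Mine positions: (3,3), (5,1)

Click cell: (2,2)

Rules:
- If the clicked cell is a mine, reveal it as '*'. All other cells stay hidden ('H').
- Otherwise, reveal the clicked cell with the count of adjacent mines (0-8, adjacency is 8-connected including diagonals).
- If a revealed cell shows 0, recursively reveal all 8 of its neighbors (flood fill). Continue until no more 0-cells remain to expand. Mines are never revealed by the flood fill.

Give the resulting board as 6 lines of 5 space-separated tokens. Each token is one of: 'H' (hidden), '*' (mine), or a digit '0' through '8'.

H H H H H
H H H H H
H H 1 H H
H H H H H
H H H H H
H H H H H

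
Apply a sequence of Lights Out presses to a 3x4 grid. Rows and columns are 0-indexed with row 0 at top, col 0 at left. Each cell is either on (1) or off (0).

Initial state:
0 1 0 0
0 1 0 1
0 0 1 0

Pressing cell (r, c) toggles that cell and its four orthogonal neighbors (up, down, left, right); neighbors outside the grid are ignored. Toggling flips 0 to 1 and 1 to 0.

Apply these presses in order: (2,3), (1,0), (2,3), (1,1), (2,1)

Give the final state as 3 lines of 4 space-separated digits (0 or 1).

After press 1 at (2,3):
0 1 0 0
0 1 0 0
0 0 0 1

After press 2 at (1,0):
1 1 0 0
1 0 0 0
1 0 0 1

After press 3 at (2,3):
1 1 0 0
1 0 0 1
1 0 1 0

After press 4 at (1,1):
1 0 0 0
0 1 1 1
1 1 1 0

After press 5 at (2,1):
1 0 0 0
0 0 1 1
0 0 0 0

Answer: 1 0 0 0
0 0 1 1
0 0 0 0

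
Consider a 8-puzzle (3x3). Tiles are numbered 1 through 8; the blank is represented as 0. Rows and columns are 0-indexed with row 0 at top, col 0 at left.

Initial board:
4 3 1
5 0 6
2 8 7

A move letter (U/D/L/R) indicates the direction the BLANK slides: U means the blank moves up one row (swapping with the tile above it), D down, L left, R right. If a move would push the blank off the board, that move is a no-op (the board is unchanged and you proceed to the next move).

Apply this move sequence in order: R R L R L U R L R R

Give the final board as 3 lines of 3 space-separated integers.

Answer: 4 1 0
5 3 6
2 8 7

Derivation:
After move 1 (R):
4 3 1
5 6 0
2 8 7

After move 2 (R):
4 3 1
5 6 0
2 8 7

After move 3 (L):
4 3 1
5 0 6
2 8 7

After move 4 (R):
4 3 1
5 6 0
2 8 7

After move 5 (L):
4 3 1
5 0 6
2 8 7

After move 6 (U):
4 0 1
5 3 6
2 8 7

After move 7 (R):
4 1 0
5 3 6
2 8 7

After move 8 (L):
4 0 1
5 3 6
2 8 7

After move 9 (R):
4 1 0
5 3 6
2 8 7

After move 10 (R):
4 1 0
5 3 6
2 8 7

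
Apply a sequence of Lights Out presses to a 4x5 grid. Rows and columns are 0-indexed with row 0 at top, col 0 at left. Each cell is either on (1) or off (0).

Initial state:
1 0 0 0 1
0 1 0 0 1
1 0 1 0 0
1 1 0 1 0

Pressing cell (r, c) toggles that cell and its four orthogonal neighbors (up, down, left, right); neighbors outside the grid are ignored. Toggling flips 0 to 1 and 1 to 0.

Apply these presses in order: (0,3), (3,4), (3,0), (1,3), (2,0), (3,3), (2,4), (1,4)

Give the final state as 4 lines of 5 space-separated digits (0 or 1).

After press 1 at (0,3):
1 0 1 1 0
0 1 0 1 1
1 0 1 0 0
1 1 0 1 0

After press 2 at (3,4):
1 0 1 1 0
0 1 0 1 1
1 0 1 0 1
1 1 0 0 1

After press 3 at (3,0):
1 0 1 1 0
0 1 0 1 1
0 0 1 0 1
0 0 0 0 1

After press 4 at (1,3):
1 0 1 0 0
0 1 1 0 0
0 0 1 1 1
0 0 0 0 1

After press 5 at (2,0):
1 0 1 0 0
1 1 1 0 0
1 1 1 1 1
1 0 0 0 1

After press 6 at (3,3):
1 0 1 0 0
1 1 1 0 0
1 1 1 0 1
1 0 1 1 0

After press 7 at (2,4):
1 0 1 0 0
1 1 1 0 1
1 1 1 1 0
1 0 1 1 1

After press 8 at (1,4):
1 0 1 0 1
1 1 1 1 0
1 1 1 1 1
1 0 1 1 1

Answer: 1 0 1 0 1
1 1 1 1 0
1 1 1 1 1
1 0 1 1 1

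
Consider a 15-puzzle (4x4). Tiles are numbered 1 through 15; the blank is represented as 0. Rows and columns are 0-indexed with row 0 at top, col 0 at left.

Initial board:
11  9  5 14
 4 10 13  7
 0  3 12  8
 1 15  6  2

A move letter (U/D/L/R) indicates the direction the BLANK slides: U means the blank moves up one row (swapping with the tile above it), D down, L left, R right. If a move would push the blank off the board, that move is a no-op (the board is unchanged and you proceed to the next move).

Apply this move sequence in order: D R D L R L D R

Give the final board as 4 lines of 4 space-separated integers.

Answer: 11  9  5 14
 4 10 13  7
 1  3 12  8
15  0  6  2

Derivation:
After move 1 (D):
11  9  5 14
 4 10 13  7
 1  3 12  8
 0 15  6  2

After move 2 (R):
11  9  5 14
 4 10 13  7
 1  3 12  8
15  0  6  2

After move 3 (D):
11  9  5 14
 4 10 13  7
 1  3 12  8
15  0  6  2

After move 4 (L):
11  9  5 14
 4 10 13  7
 1  3 12  8
 0 15  6  2

After move 5 (R):
11  9  5 14
 4 10 13  7
 1  3 12  8
15  0  6  2

After move 6 (L):
11  9  5 14
 4 10 13  7
 1  3 12  8
 0 15  6  2

After move 7 (D):
11  9  5 14
 4 10 13  7
 1  3 12  8
 0 15  6  2

After move 8 (R):
11  9  5 14
 4 10 13  7
 1  3 12  8
15  0  6  2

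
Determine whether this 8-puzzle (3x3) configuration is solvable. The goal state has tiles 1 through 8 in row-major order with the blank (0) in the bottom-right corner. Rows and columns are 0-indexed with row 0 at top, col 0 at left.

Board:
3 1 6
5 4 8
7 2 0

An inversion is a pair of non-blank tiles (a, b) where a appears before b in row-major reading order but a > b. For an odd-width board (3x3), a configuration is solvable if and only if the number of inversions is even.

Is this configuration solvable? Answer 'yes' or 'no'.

Answer: no

Derivation:
Inversions (pairs i<j in row-major order where tile[i] > tile[j] > 0): 11
11 is odd, so the puzzle is not solvable.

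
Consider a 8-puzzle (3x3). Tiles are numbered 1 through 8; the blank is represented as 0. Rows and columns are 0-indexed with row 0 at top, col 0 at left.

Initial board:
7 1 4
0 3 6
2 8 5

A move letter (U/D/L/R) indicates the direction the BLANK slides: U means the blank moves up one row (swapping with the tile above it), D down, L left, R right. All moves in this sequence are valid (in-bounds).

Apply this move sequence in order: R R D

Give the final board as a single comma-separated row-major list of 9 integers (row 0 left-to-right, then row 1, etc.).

Answer: 7, 1, 4, 3, 6, 5, 2, 8, 0

Derivation:
After move 1 (R):
7 1 4
3 0 6
2 8 5

After move 2 (R):
7 1 4
3 6 0
2 8 5

After move 3 (D):
7 1 4
3 6 5
2 8 0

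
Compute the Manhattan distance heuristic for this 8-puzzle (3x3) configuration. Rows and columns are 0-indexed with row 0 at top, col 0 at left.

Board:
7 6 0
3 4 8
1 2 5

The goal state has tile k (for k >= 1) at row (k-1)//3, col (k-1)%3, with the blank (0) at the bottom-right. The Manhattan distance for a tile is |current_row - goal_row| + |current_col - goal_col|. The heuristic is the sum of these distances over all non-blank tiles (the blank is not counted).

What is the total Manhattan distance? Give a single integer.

Answer: 16

Derivation:
Tile 7: at (0,0), goal (2,0), distance |0-2|+|0-0| = 2
Tile 6: at (0,1), goal (1,2), distance |0-1|+|1-2| = 2
Tile 3: at (1,0), goal (0,2), distance |1-0|+|0-2| = 3
Tile 4: at (1,1), goal (1,0), distance |1-1|+|1-0| = 1
Tile 8: at (1,2), goal (2,1), distance |1-2|+|2-1| = 2
Tile 1: at (2,0), goal (0,0), distance |2-0|+|0-0| = 2
Tile 2: at (2,1), goal (0,1), distance |2-0|+|1-1| = 2
Tile 5: at (2,2), goal (1,1), distance |2-1|+|2-1| = 2
Sum: 2 + 2 + 3 + 1 + 2 + 2 + 2 + 2 = 16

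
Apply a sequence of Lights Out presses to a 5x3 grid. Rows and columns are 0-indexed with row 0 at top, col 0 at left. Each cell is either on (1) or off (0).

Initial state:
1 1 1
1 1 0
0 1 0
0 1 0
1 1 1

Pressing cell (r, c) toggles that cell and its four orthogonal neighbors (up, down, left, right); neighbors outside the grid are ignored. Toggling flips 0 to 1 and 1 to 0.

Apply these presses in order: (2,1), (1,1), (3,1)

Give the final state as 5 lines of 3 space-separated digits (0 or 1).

Answer: 1 0 1
0 1 1
1 0 1
1 1 1
1 0 1

Derivation:
After press 1 at (2,1):
1 1 1
1 0 0
1 0 1
0 0 0
1 1 1

After press 2 at (1,1):
1 0 1
0 1 1
1 1 1
0 0 0
1 1 1

After press 3 at (3,1):
1 0 1
0 1 1
1 0 1
1 1 1
1 0 1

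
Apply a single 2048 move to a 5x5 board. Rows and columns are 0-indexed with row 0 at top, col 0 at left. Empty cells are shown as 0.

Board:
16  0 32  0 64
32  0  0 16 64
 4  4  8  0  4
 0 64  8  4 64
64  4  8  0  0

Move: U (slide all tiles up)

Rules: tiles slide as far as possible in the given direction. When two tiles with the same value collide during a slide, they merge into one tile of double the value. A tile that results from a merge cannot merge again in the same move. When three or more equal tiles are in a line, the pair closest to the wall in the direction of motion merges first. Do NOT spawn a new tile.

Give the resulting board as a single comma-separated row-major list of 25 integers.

Slide up:
col 0: [16, 32, 4, 0, 64] -> [16, 32, 4, 64, 0]
col 1: [0, 0, 4, 64, 4] -> [4, 64, 4, 0, 0]
col 2: [32, 0, 8, 8, 8] -> [32, 16, 8, 0, 0]
col 3: [0, 16, 0, 4, 0] -> [16, 4, 0, 0, 0]
col 4: [64, 64, 4, 64, 0] -> [128, 4, 64, 0, 0]

Answer: 16, 4, 32, 16, 128, 32, 64, 16, 4, 4, 4, 4, 8, 0, 64, 64, 0, 0, 0, 0, 0, 0, 0, 0, 0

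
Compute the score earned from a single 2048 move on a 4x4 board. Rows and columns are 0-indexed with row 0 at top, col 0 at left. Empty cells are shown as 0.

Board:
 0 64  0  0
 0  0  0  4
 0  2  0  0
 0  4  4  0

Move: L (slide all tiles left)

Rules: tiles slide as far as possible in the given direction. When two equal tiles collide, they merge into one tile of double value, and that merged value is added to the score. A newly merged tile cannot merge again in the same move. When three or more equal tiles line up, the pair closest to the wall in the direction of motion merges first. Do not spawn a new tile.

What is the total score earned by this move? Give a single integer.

Slide left:
row 0: [0, 64, 0, 0] -> [64, 0, 0, 0]  score +0 (running 0)
row 1: [0, 0, 0, 4] -> [4, 0, 0, 0]  score +0 (running 0)
row 2: [0, 2, 0, 0] -> [2, 0, 0, 0]  score +0 (running 0)
row 3: [0, 4, 4, 0] -> [8, 0, 0, 0]  score +8 (running 8)
Board after move:
64  0  0  0
 4  0  0  0
 2  0  0  0
 8  0  0  0

Answer: 8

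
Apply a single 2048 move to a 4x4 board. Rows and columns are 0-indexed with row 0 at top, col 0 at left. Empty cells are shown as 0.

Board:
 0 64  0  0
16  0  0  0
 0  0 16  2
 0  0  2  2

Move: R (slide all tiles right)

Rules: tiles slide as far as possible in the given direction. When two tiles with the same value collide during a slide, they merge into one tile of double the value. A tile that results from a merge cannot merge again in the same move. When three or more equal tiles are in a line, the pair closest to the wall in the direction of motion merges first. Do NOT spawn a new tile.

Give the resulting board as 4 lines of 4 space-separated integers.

Answer:  0  0  0 64
 0  0  0 16
 0  0 16  2
 0  0  0  4

Derivation:
Slide right:
row 0: [0, 64, 0, 0] -> [0, 0, 0, 64]
row 1: [16, 0, 0, 0] -> [0, 0, 0, 16]
row 2: [0, 0, 16, 2] -> [0, 0, 16, 2]
row 3: [0, 0, 2, 2] -> [0, 0, 0, 4]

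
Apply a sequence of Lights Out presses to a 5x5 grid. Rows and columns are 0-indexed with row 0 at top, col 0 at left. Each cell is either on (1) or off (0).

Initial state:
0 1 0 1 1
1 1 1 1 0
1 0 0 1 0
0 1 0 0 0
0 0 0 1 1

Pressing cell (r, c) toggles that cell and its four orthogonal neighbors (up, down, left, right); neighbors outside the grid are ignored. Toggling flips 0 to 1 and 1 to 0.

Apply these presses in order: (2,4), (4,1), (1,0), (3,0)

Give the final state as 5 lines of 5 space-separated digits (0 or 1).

After press 1 at (2,4):
0 1 0 1 1
1 1 1 1 1
1 0 0 0 1
0 1 0 0 1
0 0 0 1 1

After press 2 at (4,1):
0 1 0 1 1
1 1 1 1 1
1 0 0 0 1
0 0 0 0 1
1 1 1 1 1

After press 3 at (1,0):
1 1 0 1 1
0 0 1 1 1
0 0 0 0 1
0 0 0 0 1
1 1 1 1 1

After press 4 at (3,0):
1 1 0 1 1
0 0 1 1 1
1 0 0 0 1
1 1 0 0 1
0 1 1 1 1

Answer: 1 1 0 1 1
0 0 1 1 1
1 0 0 0 1
1 1 0 0 1
0 1 1 1 1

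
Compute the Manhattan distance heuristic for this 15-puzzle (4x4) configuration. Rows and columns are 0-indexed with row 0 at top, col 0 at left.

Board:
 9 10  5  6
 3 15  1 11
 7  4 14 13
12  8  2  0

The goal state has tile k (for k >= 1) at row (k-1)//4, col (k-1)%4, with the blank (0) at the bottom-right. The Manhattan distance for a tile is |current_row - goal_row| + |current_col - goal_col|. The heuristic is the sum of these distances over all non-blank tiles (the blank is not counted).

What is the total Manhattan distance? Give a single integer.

Answer: 46

Derivation:
Tile 9: at (0,0), goal (2,0), distance |0-2|+|0-0| = 2
Tile 10: at (0,1), goal (2,1), distance |0-2|+|1-1| = 2
Tile 5: at (0,2), goal (1,0), distance |0-1|+|2-0| = 3
Tile 6: at (0,3), goal (1,1), distance |0-1|+|3-1| = 3
Tile 3: at (1,0), goal (0,2), distance |1-0|+|0-2| = 3
Tile 15: at (1,1), goal (3,2), distance |1-3|+|1-2| = 3
Tile 1: at (1,2), goal (0,0), distance |1-0|+|2-0| = 3
Tile 11: at (1,3), goal (2,2), distance |1-2|+|3-2| = 2
Tile 7: at (2,0), goal (1,2), distance |2-1|+|0-2| = 3
Tile 4: at (2,1), goal (0,3), distance |2-0|+|1-3| = 4
Tile 14: at (2,2), goal (3,1), distance |2-3|+|2-1| = 2
Tile 13: at (2,3), goal (3,0), distance |2-3|+|3-0| = 4
Tile 12: at (3,0), goal (2,3), distance |3-2|+|0-3| = 4
Tile 8: at (3,1), goal (1,3), distance |3-1|+|1-3| = 4
Tile 2: at (3,2), goal (0,1), distance |3-0|+|2-1| = 4
Sum: 2 + 2 + 3 + 3 + 3 + 3 + 3 + 2 + 3 + 4 + 2 + 4 + 4 + 4 + 4 = 46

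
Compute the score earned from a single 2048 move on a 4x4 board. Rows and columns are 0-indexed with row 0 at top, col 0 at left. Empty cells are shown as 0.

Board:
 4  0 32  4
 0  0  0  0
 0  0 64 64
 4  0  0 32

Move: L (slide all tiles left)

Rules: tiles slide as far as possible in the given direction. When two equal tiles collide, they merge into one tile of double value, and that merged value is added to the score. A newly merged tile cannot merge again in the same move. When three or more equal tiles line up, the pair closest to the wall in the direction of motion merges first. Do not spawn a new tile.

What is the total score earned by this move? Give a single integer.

Answer: 128

Derivation:
Slide left:
row 0: [4, 0, 32, 4] -> [4, 32, 4, 0]  score +0 (running 0)
row 1: [0, 0, 0, 0] -> [0, 0, 0, 0]  score +0 (running 0)
row 2: [0, 0, 64, 64] -> [128, 0, 0, 0]  score +128 (running 128)
row 3: [4, 0, 0, 32] -> [4, 32, 0, 0]  score +0 (running 128)
Board after move:
  4  32   4   0
  0   0   0   0
128   0   0   0
  4  32   0   0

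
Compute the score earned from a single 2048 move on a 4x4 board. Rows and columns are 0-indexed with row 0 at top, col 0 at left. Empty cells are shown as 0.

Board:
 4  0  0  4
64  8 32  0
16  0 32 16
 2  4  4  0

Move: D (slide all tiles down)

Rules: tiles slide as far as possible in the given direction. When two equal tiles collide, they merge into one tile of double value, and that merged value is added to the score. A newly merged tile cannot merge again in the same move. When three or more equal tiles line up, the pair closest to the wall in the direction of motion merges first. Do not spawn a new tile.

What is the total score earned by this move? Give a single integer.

Slide down:
col 0: [4, 64, 16, 2] -> [4, 64, 16, 2]  score +0 (running 0)
col 1: [0, 8, 0, 4] -> [0, 0, 8, 4]  score +0 (running 0)
col 2: [0, 32, 32, 4] -> [0, 0, 64, 4]  score +64 (running 64)
col 3: [4, 0, 16, 0] -> [0, 0, 4, 16]  score +0 (running 64)
Board after move:
 4  0  0  0
64  0  0  0
16  8 64  4
 2  4  4 16

Answer: 64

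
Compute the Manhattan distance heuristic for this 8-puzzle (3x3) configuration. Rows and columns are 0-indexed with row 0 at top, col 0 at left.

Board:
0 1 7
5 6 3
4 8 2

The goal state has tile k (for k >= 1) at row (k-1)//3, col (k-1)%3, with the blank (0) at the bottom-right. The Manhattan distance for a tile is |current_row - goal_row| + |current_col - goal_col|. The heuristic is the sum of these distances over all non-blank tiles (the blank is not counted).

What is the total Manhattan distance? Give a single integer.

Tile 1: at (0,1), goal (0,0), distance |0-0|+|1-0| = 1
Tile 7: at (0,2), goal (2,0), distance |0-2|+|2-0| = 4
Tile 5: at (1,0), goal (1,1), distance |1-1|+|0-1| = 1
Tile 6: at (1,1), goal (1,2), distance |1-1|+|1-2| = 1
Tile 3: at (1,2), goal (0,2), distance |1-0|+|2-2| = 1
Tile 4: at (2,0), goal (1,0), distance |2-1|+|0-0| = 1
Tile 8: at (2,1), goal (2,1), distance |2-2|+|1-1| = 0
Tile 2: at (2,2), goal (0,1), distance |2-0|+|2-1| = 3
Sum: 1 + 4 + 1 + 1 + 1 + 1 + 0 + 3 = 12

Answer: 12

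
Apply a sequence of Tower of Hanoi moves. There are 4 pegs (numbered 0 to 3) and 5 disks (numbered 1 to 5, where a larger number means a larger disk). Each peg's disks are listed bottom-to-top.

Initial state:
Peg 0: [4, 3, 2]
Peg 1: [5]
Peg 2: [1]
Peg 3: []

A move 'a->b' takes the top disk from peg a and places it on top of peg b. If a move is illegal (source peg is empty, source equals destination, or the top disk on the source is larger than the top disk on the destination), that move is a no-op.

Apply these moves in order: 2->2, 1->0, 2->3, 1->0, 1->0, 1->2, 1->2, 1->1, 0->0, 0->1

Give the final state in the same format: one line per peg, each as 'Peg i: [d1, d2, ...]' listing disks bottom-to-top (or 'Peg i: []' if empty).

Answer: Peg 0: [4, 3]
Peg 1: [2]
Peg 2: [5]
Peg 3: [1]

Derivation:
After move 1 (2->2):
Peg 0: [4, 3, 2]
Peg 1: [5]
Peg 2: [1]
Peg 3: []

After move 2 (1->0):
Peg 0: [4, 3, 2]
Peg 1: [5]
Peg 2: [1]
Peg 3: []

After move 3 (2->3):
Peg 0: [4, 3, 2]
Peg 1: [5]
Peg 2: []
Peg 3: [1]

After move 4 (1->0):
Peg 0: [4, 3, 2]
Peg 1: [5]
Peg 2: []
Peg 3: [1]

After move 5 (1->0):
Peg 0: [4, 3, 2]
Peg 1: [5]
Peg 2: []
Peg 3: [1]

After move 6 (1->2):
Peg 0: [4, 3, 2]
Peg 1: []
Peg 2: [5]
Peg 3: [1]

After move 7 (1->2):
Peg 0: [4, 3, 2]
Peg 1: []
Peg 2: [5]
Peg 3: [1]

After move 8 (1->1):
Peg 0: [4, 3, 2]
Peg 1: []
Peg 2: [5]
Peg 3: [1]

After move 9 (0->0):
Peg 0: [4, 3, 2]
Peg 1: []
Peg 2: [5]
Peg 3: [1]

After move 10 (0->1):
Peg 0: [4, 3]
Peg 1: [2]
Peg 2: [5]
Peg 3: [1]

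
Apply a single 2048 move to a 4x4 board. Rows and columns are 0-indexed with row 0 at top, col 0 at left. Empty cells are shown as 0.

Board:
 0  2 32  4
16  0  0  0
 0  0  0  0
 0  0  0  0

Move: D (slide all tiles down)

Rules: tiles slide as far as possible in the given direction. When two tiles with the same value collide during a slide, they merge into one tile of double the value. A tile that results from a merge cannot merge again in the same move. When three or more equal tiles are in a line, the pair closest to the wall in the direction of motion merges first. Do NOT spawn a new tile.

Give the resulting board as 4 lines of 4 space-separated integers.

Slide down:
col 0: [0, 16, 0, 0] -> [0, 0, 0, 16]
col 1: [2, 0, 0, 0] -> [0, 0, 0, 2]
col 2: [32, 0, 0, 0] -> [0, 0, 0, 32]
col 3: [4, 0, 0, 0] -> [0, 0, 0, 4]

Answer:  0  0  0  0
 0  0  0  0
 0  0  0  0
16  2 32  4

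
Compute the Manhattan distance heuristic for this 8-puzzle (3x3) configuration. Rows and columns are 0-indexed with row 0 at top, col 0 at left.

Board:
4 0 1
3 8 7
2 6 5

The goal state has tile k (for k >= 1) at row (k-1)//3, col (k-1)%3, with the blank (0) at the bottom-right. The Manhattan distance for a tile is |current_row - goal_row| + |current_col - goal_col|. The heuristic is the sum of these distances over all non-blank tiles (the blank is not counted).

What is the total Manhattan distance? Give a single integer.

Answer: 17

Derivation:
Tile 4: (0,0)->(1,0) = 1
Tile 1: (0,2)->(0,0) = 2
Tile 3: (1,0)->(0,2) = 3
Tile 8: (1,1)->(2,1) = 1
Tile 7: (1,2)->(2,0) = 3
Tile 2: (2,0)->(0,1) = 3
Tile 6: (2,1)->(1,2) = 2
Tile 5: (2,2)->(1,1) = 2
Sum: 1 + 2 + 3 + 1 + 3 + 3 + 2 + 2 = 17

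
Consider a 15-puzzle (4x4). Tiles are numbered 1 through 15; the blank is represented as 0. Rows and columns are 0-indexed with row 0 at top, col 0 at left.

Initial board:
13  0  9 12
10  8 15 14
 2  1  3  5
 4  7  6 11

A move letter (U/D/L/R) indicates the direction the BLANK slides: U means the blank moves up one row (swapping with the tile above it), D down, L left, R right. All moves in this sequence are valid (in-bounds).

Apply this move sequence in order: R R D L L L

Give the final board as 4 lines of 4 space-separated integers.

Answer: 13  9 12 14
 0 10  8 15
 2  1  3  5
 4  7  6 11

Derivation:
After move 1 (R):
13  9  0 12
10  8 15 14
 2  1  3  5
 4  7  6 11

After move 2 (R):
13  9 12  0
10  8 15 14
 2  1  3  5
 4  7  6 11

After move 3 (D):
13  9 12 14
10  8 15  0
 2  1  3  5
 4  7  6 11

After move 4 (L):
13  9 12 14
10  8  0 15
 2  1  3  5
 4  7  6 11

After move 5 (L):
13  9 12 14
10  0  8 15
 2  1  3  5
 4  7  6 11

After move 6 (L):
13  9 12 14
 0 10  8 15
 2  1  3  5
 4  7  6 11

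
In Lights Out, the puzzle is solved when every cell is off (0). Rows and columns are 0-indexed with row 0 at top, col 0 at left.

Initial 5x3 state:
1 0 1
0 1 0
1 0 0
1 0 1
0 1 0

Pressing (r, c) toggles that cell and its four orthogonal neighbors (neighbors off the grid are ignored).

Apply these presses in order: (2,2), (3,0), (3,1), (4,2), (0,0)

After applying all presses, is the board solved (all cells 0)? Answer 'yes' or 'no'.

After press 1 at (2,2):
1 0 1
0 1 1
1 1 1
1 0 0
0 1 0

After press 2 at (3,0):
1 0 1
0 1 1
0 1 1
0 1 0
1 1 0

After press 3 at (3,1):
1 0 1
0 1 1
0 0 1
1 0 1
1 0 0

After press 4 at (4,2):
1 0 1
0 1 1
0 0 1
1 0 0
1 1 1

After press 5 at (0,0):
0 1 1
1 1 1
0 0 1
1 0 0
1 1 1

Lights still on: 10

Answer: no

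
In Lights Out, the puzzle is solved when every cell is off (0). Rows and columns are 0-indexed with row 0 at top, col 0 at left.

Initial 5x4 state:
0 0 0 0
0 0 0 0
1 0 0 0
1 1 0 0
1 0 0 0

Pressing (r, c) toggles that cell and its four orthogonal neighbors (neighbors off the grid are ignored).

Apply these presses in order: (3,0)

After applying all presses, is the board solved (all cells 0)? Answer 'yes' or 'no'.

Answer: yes

Derivation:
After press 1 at (3,0):
0 0 0 0
0 0 0 0
0 0 0 0
0 0 0 0
0 0 0 0

Lights still on: 0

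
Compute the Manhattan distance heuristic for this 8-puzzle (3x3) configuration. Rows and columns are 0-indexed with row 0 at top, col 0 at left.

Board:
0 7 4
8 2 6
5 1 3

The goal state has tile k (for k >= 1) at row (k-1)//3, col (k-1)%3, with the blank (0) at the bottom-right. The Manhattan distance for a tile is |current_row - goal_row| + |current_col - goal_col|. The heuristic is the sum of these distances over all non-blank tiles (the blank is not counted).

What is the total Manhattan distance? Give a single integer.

Answer: 16

Derivation:
Tile 7: (0,1)->(2,0) = 3
Tile 4: (0,2)->(1,0) = 3
Tile 8: (1,0)->(2,1) = 2
Tile 2: (1,1)->(0,1) = 1
Tile 6: (1,2)->(1,2) = 0
Tile 5: (2,0)->(1,1) = 2
Tile 1: (2,1)->(0,0) = 3
Tile 3: (2,2)->(0,2) = 2
Sum: 3 + 3 + 2 + 1 + 0 + 2 + 3 + 2 = 16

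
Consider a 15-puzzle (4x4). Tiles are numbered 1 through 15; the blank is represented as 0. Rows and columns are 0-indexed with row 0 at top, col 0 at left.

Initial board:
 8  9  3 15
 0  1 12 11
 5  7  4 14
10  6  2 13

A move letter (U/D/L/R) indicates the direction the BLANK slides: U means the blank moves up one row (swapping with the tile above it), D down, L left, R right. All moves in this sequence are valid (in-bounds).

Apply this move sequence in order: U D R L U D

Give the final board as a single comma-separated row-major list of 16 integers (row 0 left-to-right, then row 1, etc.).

Answer: 8, 9, 3, 15, 0, 1, 12, 11, 5, 7, 4, 14, 10, 6, 2, 13

Derivation:
After move 1 (U):
 0  9  3 15
 8  1 12 11
 5  7  4 14
10  6  2 13

After move 2 (D):
 8  9  3 15
 0  1 12 11
 5  7  4 14
10  6  2 13

After move 3 (R):
 8  9  3 15
 1  0 12 11
 5  7  4 14
10  6  2 13

After move 4 (L):
 8  9  3 15
 0  1 12 11
 5  7  4 14
10  6  2 13

After move 5 (U):
 0  9  3 15
 8  1 12 11
 5  7  4 14
10  6  2 13

After move 6 (D):
 8  9  3 15
 0  1 12 11
 5  7  4 14
10  6  2 13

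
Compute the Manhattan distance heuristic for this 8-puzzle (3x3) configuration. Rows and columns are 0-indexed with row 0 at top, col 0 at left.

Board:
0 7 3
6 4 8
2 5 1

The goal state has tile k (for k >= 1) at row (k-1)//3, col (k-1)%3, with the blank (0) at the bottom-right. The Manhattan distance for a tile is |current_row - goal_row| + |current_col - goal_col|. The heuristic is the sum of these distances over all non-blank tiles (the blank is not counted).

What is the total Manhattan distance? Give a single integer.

Answer: 16

Derivation:
Tile 7: at (0,1), goal (2,0), distance |0-2|+|1-0| = 3
Tile 3: at (0,2), goal (0,2), distance |0-0|+|2-2| = 0
Tile 6: at (1,0), goal (1,2), distance |1-1|+|0-2| = 2
Tile 4: at (1,1), goal (1,0), distance |1-1|+|1-0| = 1
Tile 8: at (1,2), goal (2,1), distance |1-2|+|2-1| = 2
Tile 2: at (2,0), goal (0,1), distance |2-0|+|0-1| = 3
Tile 5: at (2,1), goal (1,1), distance |2-1|+|1-1| = 1
Tile 1: at (2,2), goal (0,0), distance |2-0|+|2-0| = 4
Sum: 3 + 0 + 2 + 1 + 2 + 3 + 1 + 4 = 16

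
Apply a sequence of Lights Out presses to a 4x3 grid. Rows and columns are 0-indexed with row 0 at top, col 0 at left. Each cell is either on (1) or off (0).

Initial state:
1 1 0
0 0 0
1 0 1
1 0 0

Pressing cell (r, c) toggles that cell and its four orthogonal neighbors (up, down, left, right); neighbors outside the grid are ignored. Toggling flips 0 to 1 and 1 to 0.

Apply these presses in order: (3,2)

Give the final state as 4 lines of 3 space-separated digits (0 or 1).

Answer: 1 1 0
0 0 0
1 0 0
1 1 1

Derivation:
After press 1 at (3,2):
1 1 0
0 0 0
1 0 0
1 1 1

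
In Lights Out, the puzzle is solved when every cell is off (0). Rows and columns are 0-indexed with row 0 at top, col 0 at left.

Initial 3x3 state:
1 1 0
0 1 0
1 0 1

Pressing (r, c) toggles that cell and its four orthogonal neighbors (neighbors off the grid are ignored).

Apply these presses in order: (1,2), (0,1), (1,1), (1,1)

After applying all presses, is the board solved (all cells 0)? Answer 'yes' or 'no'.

After press 1 at (1,2):
1 1 1
0 0 1
1 0 0

After press 2 at (0,1):
0 0 0
0 1 1
1 0 0

After press 3 at (1,1):
0 1 0
1 0 0
1 1 0

After press 4 at (1,1):
0 0 0
0 1 1
1 0 0

Lights still on: 3

Answer: no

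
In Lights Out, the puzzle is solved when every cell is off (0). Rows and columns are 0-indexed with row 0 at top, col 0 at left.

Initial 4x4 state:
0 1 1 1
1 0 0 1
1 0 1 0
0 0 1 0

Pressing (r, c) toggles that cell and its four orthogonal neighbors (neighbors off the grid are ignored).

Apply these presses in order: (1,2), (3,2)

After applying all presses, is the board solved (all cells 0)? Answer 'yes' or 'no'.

After press 1 at (1,2):
0 1 0 1
1 1 1 0
1 0 0 0
0 0 1 0

After press 2 at (3,2):
0 1 0 1
1 1 1 0
1 0 1 0
0 1 0 1

Lights still on: 9

Answer: no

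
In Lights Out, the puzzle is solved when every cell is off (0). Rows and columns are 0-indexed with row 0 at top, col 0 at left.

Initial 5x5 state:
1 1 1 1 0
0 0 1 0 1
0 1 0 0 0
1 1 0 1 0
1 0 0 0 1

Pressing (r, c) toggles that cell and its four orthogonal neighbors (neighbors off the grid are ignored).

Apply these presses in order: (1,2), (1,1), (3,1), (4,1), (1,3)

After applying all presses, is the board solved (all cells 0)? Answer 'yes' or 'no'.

After press 1 at (1,2):
1 1 0 1 0
0 1 0 1 1
0 1 1 0 0
1 1 0 1 0
1 0 0 0 1

After press 2 at (1,1):
1 0 0 1 0
1 0 1 1 1
0 0 1 0 0
1 1 0 1 0
1 0 0 0 1

After press 3 at (3,1):
1 0 0 1 0
1 0 1 1 1
0 1 1 0 0
0 0 1 1 0
1 1 0 0 1

After press 4 at (4,1):
1 0 0 1 0
1 0 1 1 1
0 1 1 0 0
0 1 1 1 0
0 0 1 0 1

After press 5 at (1,3):
1 0 0 0 0
1 0 0 0 0
0 1 1 1 0
0 1 1 1 0
0 0 1 0 1

Lights still on: 10

Answer: no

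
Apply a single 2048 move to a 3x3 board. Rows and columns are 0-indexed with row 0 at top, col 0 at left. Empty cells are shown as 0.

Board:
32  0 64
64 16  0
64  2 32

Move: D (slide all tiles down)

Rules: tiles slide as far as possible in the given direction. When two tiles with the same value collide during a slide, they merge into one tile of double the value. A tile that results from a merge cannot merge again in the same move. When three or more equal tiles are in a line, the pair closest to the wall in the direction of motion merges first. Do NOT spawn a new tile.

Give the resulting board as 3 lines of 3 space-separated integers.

Answer:   0   0   0
 32  16  64
128   2  32

Derivation:
Slide down:
col 0: [32, 64, 64] -> [0, 32, 128]
col 1: [0, 16, 2] -> [0, 16, 2]
col 2: [64, 0, 32] -> [0, 64, 32]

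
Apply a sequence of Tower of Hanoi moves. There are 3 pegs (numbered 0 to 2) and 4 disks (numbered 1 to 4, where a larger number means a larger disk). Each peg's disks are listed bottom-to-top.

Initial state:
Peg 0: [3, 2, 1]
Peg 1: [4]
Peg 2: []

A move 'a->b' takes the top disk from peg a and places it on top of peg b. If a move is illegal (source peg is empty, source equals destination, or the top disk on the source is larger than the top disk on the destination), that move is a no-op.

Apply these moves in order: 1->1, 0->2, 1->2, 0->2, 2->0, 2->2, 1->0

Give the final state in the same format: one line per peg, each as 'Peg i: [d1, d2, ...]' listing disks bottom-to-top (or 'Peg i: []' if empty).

Answer: Peg 0: [3, 2, 1]
Peg 1: [4]
Peg 2: []

Derivation:
After move 1 (1->1):
Peg 0: [3, 2, 1]
Peg 1: [4]
Peg 2: []

After move 2 (0->2):
Peg 0: [3, 2]
Peg 1: [4]
Peg 2: [1]

After move 3 (1->2):
Peg 0: [3, 2]
Peg 1: [4]
Peg 2: [1]

After move 4 (0->2):
Peg 0: [3, 2]
Peg 1: [4]
Peg 2: [1]

After move 5 (2->0):
Peg 0: [3, 2, 1]
Peg 1: [4]
Peg 2: []

After move 6 (2->2):
Peg 0: [3, 2, 1]
Peg 1: [4]
Peg 2: []

After move 7 (1->0):
Peg 0: [3, 2, 1]
Peg 1: [4]
Peg 2: []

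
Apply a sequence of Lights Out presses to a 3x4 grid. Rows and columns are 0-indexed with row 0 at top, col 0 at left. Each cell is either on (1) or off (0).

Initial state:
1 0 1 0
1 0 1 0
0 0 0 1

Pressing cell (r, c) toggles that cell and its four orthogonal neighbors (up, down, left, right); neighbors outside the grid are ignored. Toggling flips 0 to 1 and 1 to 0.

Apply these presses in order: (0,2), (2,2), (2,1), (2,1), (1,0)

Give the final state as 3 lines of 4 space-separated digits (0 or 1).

After press 1 at (0,2):
1 1 0 1
1 0 0 0
0 0 0 1

After press 2 at (2,2):
1 1 0 1
1 0 1 0
0 1 1 0

After press 3 at (2,1):
1 1 0 1
1 1 1 0
1 0 0 0

After press 4 at (2,1):
1 1 0 1
1 0 1 0
0 1 1 0

After press 5 at (1,0):
0 1 0 1
0 1 1 0
1 1 1 0

Answer: 0 1 0 1
0 1 1 0
1 1 1 0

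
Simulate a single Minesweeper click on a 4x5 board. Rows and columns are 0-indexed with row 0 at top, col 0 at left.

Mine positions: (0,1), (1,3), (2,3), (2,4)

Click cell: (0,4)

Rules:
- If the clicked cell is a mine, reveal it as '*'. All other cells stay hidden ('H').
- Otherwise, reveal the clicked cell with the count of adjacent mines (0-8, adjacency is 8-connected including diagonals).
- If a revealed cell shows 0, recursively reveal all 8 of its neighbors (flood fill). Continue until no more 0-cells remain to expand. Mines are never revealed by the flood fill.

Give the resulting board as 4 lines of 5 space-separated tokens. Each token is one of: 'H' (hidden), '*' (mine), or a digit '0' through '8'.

H H H H 1
H H H H H
H H H H H
H H H H H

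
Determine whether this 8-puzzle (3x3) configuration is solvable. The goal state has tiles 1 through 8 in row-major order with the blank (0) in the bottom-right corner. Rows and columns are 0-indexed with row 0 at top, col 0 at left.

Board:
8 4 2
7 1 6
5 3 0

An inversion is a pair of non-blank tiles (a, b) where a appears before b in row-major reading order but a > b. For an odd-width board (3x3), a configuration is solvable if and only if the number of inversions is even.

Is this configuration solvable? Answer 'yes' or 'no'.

Answer: yes

Derivation:
Inversions (pairs i<j in row-major order where tile[i] > tile[j] > 0): 18
18 is even, so the puzzle is solvable.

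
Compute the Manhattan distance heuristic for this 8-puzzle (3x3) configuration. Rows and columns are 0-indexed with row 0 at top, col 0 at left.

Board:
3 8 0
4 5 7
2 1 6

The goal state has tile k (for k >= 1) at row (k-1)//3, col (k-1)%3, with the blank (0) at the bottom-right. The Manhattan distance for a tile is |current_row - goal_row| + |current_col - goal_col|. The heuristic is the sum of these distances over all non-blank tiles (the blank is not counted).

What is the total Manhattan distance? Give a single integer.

Tile 3: (0,0)->(0,2) = 2
Tile 8: (0,1)->(2,1) = 2
Tile 4: (1,0)->(1,0) = 0
Tile 5: (1,1)->(1,1) = 0
Tile 7: (1,2)->(2,0) = 3
Tile 2: (2,0)->(0,1) = 3
Tile 1: (2,1)->(0,0) = 3
Tile 6: (2,2)->(1,2) = 1
Sum: 2 + 2 + 0 + 0 + 3 + 3 + 3 + 1 = 14

Answer: 14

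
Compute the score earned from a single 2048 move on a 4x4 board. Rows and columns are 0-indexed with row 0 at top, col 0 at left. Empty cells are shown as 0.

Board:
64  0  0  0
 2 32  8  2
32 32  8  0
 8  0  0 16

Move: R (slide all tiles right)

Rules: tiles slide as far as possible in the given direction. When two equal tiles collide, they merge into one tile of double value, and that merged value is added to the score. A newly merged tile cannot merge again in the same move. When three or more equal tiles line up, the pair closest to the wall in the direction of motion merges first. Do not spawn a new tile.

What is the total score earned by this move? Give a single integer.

Slide right:
row 0: [64, 0, 0, 0] -> [0, 0, 0, 64]  score +0 (running 0)
row 1: [2, 32, 8, 2] -> [2, 32, 8, 2]  score +0 (running 0)
row 2: [32, 32, 8, 0] -> [0, 0, 64, 8]  score +64 (running 64)
row 3: [8, 0, 0, 16] -> [0, 0, 8, 16]  score +0 (running 64)
Board after move:
 0  0  0 64
 2 32  8  2
 0  0 64  8
 0  0  8 16

Answer: 64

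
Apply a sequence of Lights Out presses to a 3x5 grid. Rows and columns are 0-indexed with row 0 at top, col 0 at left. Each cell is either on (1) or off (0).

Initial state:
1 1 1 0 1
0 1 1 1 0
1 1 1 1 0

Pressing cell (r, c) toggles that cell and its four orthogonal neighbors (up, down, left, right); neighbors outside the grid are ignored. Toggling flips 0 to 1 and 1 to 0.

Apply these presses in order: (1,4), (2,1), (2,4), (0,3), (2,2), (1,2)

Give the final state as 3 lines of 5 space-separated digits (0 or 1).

Answer: 1 1 1 1 1
0 1 1 0 0
0 1 0 1 0

Derivation:
After press 1 at (1,4):
1 1 1 0 0
0 1 1 0 1
1 1 1 1 1

After press 2 at (2,1):
1 1 1 0 0
0 0 1 0 1
0 0 0 1 1

After press 3 at (2,4):
1 1 1 0 0
0 0 1 0 0
0 0 0 0 0

After press 4 at (0,3):
1 1 0 1 1
0 0 1 1 0
0 0 0 0 0

After press 5 at (2,2):
1 1 0 1 1
0 0 0 1 0
0 1 1 1 0

After press 6 at (1,2):
1 1 1 1 1
0 1 1 0 0
0 1 0 1 0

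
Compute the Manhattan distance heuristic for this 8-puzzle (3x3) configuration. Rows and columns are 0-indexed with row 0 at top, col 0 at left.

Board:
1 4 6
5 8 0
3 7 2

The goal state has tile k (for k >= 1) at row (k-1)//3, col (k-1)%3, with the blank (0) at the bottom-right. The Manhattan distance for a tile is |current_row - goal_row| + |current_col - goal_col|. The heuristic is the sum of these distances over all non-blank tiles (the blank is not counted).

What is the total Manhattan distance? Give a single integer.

Answer: 13

Derivation:
Tile 1: (0,0)->(0,0) = 0
Tile 4: (0,1)->(1,0) = 2
Tile 6: (0,2)->(1,2) = 1
Tile 5: (1,0)->(1,1) = 1
Tile 8: (1,1)->(2,1) = 1
Tile 3: (2,0)->(0,2) = 4
Tile 7: (2,1)->(2,0) = 1
Tile 2: (2,2)->(0,1) = 3
Sum: 0 + 2 + 1 + 1 + 1 + 4 + 1 + 3 = 13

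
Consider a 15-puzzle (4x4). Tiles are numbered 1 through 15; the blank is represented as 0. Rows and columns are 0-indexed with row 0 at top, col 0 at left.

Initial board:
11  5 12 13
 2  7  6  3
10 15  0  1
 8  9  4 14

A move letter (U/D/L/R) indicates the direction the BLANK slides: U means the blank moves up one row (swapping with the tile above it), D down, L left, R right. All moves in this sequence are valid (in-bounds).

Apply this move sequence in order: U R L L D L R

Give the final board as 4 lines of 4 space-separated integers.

Answer: 11  5 12 13
 2 15  7  3
10  0  6  1
 8  9  4 14

Derivation:
After move 1 (U):
11  5 12 13
 2  7  0  3
10 15  6  1
 8  9  4 14

After move 2 (R):
11  5 12 13
 2  7  3  0
10 15  6  1
 8  9  4 14

After move 3 (L):
11  5 12 13
 2  7  0  3
10 15  6  1
 8  9  4 14

After move 4 (L):
11  5 12 13
 2  0  7  3
10 15  6  1
 8  9  4 14

After move 5 (D):
11  5 12 13
 2 15  7  3
10  0  6  1
 8  9  4 14

After move 6 (L):
11  5 12 13
 2 15  7  3
 0 10  6  1
 8  9  4 14

After move 7 (R):
11  5 12 13
 2 15  7  3
10  0  6  1
 8  9  4 14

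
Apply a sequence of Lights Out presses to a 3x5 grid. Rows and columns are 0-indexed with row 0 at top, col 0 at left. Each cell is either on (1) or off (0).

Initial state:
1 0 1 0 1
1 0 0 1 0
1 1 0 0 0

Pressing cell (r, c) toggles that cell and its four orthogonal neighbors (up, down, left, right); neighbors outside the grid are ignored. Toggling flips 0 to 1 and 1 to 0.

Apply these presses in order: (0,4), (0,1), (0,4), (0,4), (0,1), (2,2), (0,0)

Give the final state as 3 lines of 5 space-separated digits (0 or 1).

Answer: 0 1 1 1 0
0 0 1 1 1
1 0 1 1 0

Derivation:
After press 1 at (0,4):
1 0 1 1 0
1 0 0 1 1
1 1 0 0 0

After press 2 at (0,1):
0 1 0 1 0
1 1 0 1 1
1 1 0 0 0

After press 3 at (0,4):
0 1 0 0 1
1 1 0 1 0
1 1 0 0 0

After press 4 at (0,4):
0 1 0 1 0
1 1 0 1 1
1 1 0 0 0

After press 5 at (0,1):
1 0 1 1 0
1 0 0 1 1
1 1 0 0 0

After press 6 at (2,2):
1 0 1 1 0
1 0 1 1 1
1 0 1 1 0

After press 7 at (0,0):
0 1 1 1 0
0 0 1 1 1
1 0 1 1 0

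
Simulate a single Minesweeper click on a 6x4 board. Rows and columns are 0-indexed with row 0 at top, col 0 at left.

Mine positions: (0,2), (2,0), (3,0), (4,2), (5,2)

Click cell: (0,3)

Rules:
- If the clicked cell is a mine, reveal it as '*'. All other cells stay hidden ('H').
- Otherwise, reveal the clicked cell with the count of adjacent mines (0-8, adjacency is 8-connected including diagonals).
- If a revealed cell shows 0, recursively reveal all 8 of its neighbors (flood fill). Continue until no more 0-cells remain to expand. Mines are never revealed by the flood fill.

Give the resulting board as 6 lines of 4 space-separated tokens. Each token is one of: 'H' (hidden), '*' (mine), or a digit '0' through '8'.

H H H 1
H H H H
H H H H
H H H H
H H H H
H H H H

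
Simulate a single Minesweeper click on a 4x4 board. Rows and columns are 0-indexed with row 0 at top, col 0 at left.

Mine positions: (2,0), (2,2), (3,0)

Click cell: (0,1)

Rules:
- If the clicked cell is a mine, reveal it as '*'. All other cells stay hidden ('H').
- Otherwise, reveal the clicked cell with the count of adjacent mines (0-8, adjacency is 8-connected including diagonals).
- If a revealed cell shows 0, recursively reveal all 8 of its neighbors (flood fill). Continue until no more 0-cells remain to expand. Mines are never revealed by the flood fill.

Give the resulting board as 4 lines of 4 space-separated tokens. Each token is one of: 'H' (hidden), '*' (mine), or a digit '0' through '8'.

0 0 0 0
1 2 1 1
H H H H
H H H H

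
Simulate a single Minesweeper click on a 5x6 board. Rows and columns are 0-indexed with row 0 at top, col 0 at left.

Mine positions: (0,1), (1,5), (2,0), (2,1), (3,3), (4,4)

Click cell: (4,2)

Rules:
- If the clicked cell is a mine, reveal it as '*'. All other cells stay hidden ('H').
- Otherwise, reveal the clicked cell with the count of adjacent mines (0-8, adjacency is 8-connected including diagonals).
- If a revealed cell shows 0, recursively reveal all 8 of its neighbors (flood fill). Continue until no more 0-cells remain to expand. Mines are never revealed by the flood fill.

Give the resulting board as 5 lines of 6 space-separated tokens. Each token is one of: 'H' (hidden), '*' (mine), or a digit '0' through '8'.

H H H H H H
H H H H H H
H H H H H H
H H H H H H
H H 1 H H H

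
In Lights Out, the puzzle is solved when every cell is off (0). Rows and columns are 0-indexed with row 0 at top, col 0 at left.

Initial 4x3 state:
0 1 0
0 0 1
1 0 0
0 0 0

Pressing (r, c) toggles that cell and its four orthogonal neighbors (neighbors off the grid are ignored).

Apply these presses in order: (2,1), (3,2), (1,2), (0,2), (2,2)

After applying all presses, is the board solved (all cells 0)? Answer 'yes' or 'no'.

After press 1 at (2,1):
0 1 0
0 1 1
0 1 1
0 1 0

After press 2 at (3,2):
0 1 0
0 1 1
0 1 0
0 0 1

After press 3 at (1,2):
0 1 1
0 0 0
0 1 1
0 0 1

After press 4 at (0,2):
0 0 0
0 0 1
0 1 1
0 0 1

After press 5 at (2,2):
0 0 0
0 0 0
0 0 0
0 0 0

Lights still on: 0

Answer: yes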